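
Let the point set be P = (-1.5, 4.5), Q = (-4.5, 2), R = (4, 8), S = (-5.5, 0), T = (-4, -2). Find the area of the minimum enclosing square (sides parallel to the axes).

100

The bounding box has width 9.5 and height 10.
An axis-aligned square enclosing the set must have side ≥ max(width, height).
So the minimum side is max(9.5, 10) = 10.
Area = 10² = 100.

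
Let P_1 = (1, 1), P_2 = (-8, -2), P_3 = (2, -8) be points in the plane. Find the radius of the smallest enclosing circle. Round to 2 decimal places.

Side lengths²: P_1P_2² = 90, P_1P_3² = 82, P_2P_3² = 136.
Since P_2P_3² = 136 < 90 + 82 = 172, the triangle is acute, so the smallest enclosing circle is the circumcircle.
Circumcentre = (-33/14, -55/14), r² = 3485/98.
r = √(3485/98) ≈ 5.96.

5.96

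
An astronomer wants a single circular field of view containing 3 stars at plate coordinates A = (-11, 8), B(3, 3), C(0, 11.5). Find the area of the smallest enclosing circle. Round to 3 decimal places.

173.573

Side lengths²: AB² = 221, AC² = 133.25, BC² = 81.25.
Since AB² = 221 ≥ 133.25 + 81.25 = 214.5, the angle opposite AB is not acute, so the smallest enclosing circle has AB as diameter.
Centre = midpoint of AB = (-4, 5.5), r² = 221/4 = 55.25.
Area = π·r² = π·55.25 ≈ 173.573.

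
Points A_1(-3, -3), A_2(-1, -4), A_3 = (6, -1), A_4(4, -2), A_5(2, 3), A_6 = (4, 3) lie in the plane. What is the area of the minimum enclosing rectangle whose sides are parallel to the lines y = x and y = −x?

In coordinates u = x + y, v = x − y the rectangle is axis-aligned; the map (x,y)→(u,v) scales areas by 2.
u-values: -6, -5, 5, 2, 5, 7; range = 7 − (-6) = 13.
v-values: 0, 3, 7, 6, -1, 1; range = 7 − (-1) = 8.
Area = (13 × 8) / 2 = 52.

52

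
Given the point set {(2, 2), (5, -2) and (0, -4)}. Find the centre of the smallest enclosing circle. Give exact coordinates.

Call the three points A, B, C in the order given.
Side lengths²: AB² = 25, AC² = 40, BC² = 29.
Since AC² = 40 < 29 + 25 = 54, the triangle is acute, so the smallest enclosing circle is the circumcircle.
Circumcentre = (47/26, -33/26), r² = 3625/338.
Centre = (47/26, -33/26).

(47/26, -33/26)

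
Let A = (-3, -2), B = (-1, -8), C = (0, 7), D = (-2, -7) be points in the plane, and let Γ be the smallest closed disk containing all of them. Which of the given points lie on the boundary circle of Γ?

A smallest enclosing disk is always determined by at most three of the input points on its boundary.
The farthest pair is B–C with squared distance 226. The circle on this segment as diameter has centre (-0.5, -0.5) and r² = 226/4 = 56.5.
Check A: distance² to centre = 8.5 ≤ 56.5, so it lies inside.
All remaining points lie in this disk, and no smaller disk contains both endpoints, so this is the minimum enclosing circle.
The points at distance exactly r from the centre are B, C — 2 points.

B, C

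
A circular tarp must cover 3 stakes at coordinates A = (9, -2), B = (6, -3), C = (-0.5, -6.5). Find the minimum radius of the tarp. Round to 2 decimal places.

5.26

Side lengths²: AB² = 10, AC² = 110.5, BC² = 54.5.
Since AC² = 110.5 ≥ 54.5 + 10 = 64.5, the angle opposite AC is not acute, so the smallest enclosing circle has AC as diameter.
Centre = midpoint of AC = (4.25, -4.25), r² = 110.5/4 = 27.625.
r = √(27.625) ≈ 5.26.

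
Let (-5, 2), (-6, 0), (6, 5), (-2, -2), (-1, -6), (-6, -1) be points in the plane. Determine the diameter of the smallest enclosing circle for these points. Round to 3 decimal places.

13.744

The minimum enclosing circle of a finite set is fixed by two of the points (as a diameter) or three (as a circumcircle).
The minimum enclosing circle is determined by three boundary points: (6, 5), (-1, -6), (-6, -1).
Their circumcentre is (2/3, 2/3) with r² = 425/9.
The farthest remaining point (-6, 0) is at distance² 404/9 ≤ 425/9.
Diameter = 2r = 2√(425/9) ≈ 13.744.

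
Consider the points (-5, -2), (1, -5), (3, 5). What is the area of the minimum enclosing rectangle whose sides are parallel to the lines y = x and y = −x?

67.5

In coordinates u = x + y, v = x − y the rectangle is axis-aligned; the map (x,y)→(u,v) scales areas by 2.
u-values: -7, -4, 8; range = 8 − (-7) = 15.
v-values: -3, 6, -2; range = 6 − (-3) = 9.
Area = (15 × 9) / 2 = 67.5.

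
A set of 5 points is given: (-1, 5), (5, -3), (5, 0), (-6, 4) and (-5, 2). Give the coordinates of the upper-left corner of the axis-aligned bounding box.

x-range [-6, 5], y-range [-3, 5].
The upper-left corner is (-6, 5).

(-6, 5)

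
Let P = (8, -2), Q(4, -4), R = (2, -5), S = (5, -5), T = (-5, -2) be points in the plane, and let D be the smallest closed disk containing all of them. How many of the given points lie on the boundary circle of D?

A smallest enclosing disk is always determined by at most three of the input points on its boundary.
The farthest pair is P–T with squared distance 169. The circle on this segment as diameter has centre (1.5, -2) and r² = 169/4 = 42.25.
Check Q: distance² to centre = 10.25 ≤ 42.25, so it lies inside.
All remaining points lie in this disk, and no smaller disk contains both endpoints, so this is the minimum enclosing circle.
The points at distance exactly r from the centre are P, T — 2 points.

2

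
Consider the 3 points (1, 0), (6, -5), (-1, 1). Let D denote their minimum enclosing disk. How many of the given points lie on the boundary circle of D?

2

Call the three points A, B, C in the order given.
Side lengths²: AB² = 50, AC² = 5, BC² = 85.
Since BC² = 85 ≥ 50 + 5 = 55, the angle opposite BC is not acute, so the smallest enclosing circle has BC as diameter.
Centre = midpoint of BC = (2.5, -2), r² = 85/4 = 21.25.
The points at distance exactly r from the centre are (6, -5), (-1, 1) — 2 points.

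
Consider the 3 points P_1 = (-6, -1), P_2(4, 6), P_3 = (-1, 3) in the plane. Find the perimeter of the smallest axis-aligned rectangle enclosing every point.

Width = max x − min x = 4 − (-6) = 10.
Height = max y − min y = 6 − (-1) = 7.
Perimeter = 2(10 + 7) = 34.

34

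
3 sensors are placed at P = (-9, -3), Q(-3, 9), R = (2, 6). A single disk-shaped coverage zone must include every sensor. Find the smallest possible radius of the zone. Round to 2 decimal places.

7.13

Side lengths²: PQ² = 180, PR² = 202, QR² = 34.
Since PR² = 202 < 180 + 34 = 214, the triangle is acute, so the smallest enclosing circle is the circumcircle.
Circumcentre = (-50/13, 25/13), r² = 8585/169.
r = √(8585/169) ≈ 7.13.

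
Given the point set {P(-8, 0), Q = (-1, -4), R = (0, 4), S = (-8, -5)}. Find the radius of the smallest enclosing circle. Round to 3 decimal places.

The minimum enclosing circle of a finite set is fixed by two of the points (as a diameter) or three (as a circumcircle).
The farthest pair is R–S with squared distance 145. The circle on this segment as diameter has centre (-4, -0.5) and r² = 145/4 = 36.25.
Check P: distance² to centre = 16.25 ≤ 36.25, so it lies inside.
All remaining points lie in this disk, and no smaller disk contains both endpoints, so this is the minimum enclosing circle.
r = √(36.25) ≈ 6.021.

6.021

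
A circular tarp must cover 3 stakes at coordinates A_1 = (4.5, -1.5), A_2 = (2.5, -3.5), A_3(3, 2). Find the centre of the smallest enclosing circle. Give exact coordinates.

Side lengths²: A_1A_2² = 8, A_1A_3² = 14.5, A_2A_3² = 30.5.
Since A_2A_3² = 30.5 ≥ 14.5 + 8 = 22.5, the angle opposite A_2A_3 is not acute, so the smallest enclosing circle has A_2A_3 as diameter.
Centre = midpoint of A_2A_3 = (2.75, -0.75), r² = 30.5/4 = 7.625.
Centre = (2.75, -0.75).

(2.75, -0.75)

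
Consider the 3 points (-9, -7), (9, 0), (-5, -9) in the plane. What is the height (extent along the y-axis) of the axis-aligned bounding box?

9

max y = 0, min y = -9, so height = 9.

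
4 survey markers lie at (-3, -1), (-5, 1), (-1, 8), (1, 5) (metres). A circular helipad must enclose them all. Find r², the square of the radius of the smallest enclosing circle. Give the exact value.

The farthest pair is (-3, -1)–(-1, 8) with squared distance 85. The circle on this segment as diameter has centre (-2, 3.5) and r² = 85/4 = 21.25.
Check (-5, 1): distance² to centre = 15.25 ≤ 21.25, so it lies inside.
All remaining points lie in this disk, and no smaller disk contains both endpoints, so this is the minimum enclosing circle.

21.25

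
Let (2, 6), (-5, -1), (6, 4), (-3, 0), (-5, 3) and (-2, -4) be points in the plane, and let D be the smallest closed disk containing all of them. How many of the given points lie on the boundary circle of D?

The farthest pair is (-5, -1)–(6, 4) with squared distance 146. The circle on this segment as diameter has centre (0.5, 1.5) and r² = 146/4 = 36.5.
Check (2, 6): distance² to centre = 22.5 ≤ 36.5, so it lies inside.
All remaining points lie in this disk, and no smaller disk contains both endpoints, so this is the minimum enclosing circle.
The points at distance exactly r from the centre are (-5, -1), (6, 4), (-2, -4) — 3 points.

3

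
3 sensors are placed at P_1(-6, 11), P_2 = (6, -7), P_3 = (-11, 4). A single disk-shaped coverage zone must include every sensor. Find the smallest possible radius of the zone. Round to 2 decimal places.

10.83

Side lengths²: P_1P_2² = 468, P_1P_3² = 74, P_2P_3² = 410.
Since P_1P_2² = 468 < 410 + 74 = 484, the triangle is acute, so the smallest enclosing circle is the circumcircle.
Circumcentre = (-12/29, 50/29), r² = 98605/841.
r = √(98605/841) ≈ 10.83.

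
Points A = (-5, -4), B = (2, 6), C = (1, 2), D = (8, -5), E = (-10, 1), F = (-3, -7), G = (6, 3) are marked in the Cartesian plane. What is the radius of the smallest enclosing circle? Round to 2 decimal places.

The farthest pair is D–E with squared distance 360. The circle on this segment as diameter has centre (-1, -2) and r² = 360/4 = 90.
Check A: distance² to centre = 20 ≤ 90, so it lies inside.
All remaining points lie in this disk, and no smaller disk contains both endpoints, so this is the minimum enclosing circle.
r = √90 ≈ 9.49.

9.49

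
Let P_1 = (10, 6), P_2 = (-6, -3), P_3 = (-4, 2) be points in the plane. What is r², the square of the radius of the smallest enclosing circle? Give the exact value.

Side lengths²: P_1P_2² = 337, P_1P_3² = 212, P_2P_3² = 29.
Since P_1P_2² = 337 ≥ 212 + 29 = 241, the angle opposite P_1P_2 is not acute, so the smallest enclosing circle has P_1P_2 as diameter.
Centre = midpoint of P_1P_2 = (2, 1.5), r² = 337/4 = 84.25.

84.25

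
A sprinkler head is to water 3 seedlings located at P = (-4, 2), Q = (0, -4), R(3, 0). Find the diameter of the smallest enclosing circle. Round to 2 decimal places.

Side lengths²: PQ² = 52, PR² = 53, QR² = 25.
Since PR² = 53 < 52 + 25 = 77, the triangle is acute, so the smallest enclosing circle is the circumcircle.
Circumcentre = (-29/34, -4/17), r² = 17225/1156.
Diameter = 2r = 2√(17225/1156) ≈ 7.72.

7.72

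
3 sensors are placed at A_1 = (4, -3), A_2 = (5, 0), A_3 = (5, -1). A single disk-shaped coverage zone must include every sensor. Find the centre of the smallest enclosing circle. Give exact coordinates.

(4.5, -1.5)

Side lengths²: A_1A_2² = 10, A_1A_3² = 5, A_2A_3² = 1.
Since A_1A_2² = 10 ≥ 5 + 1 = 6, the angle opposite A_1A_2 is not acute, so the smallest enclosing circle has A_1A_2 as diameter.
Centre = midpoint of A_1A_2 = (4.5, -1.5), r² = 10/4 = 2.5.
Centre = (4.5, -1.5).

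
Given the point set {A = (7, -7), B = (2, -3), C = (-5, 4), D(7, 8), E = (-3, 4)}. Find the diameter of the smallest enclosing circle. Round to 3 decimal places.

17.159

The minimum enclosing circle is determined by three boundary points: A, C, D.
Their circumcentre is (17/6, 0.5) with r² = 1325/18.
The farthest remaining point E is at distance² 833/18 ≤ 1325/18.
Diameter = 2r = 2√(1325/18) ≈ 17.159.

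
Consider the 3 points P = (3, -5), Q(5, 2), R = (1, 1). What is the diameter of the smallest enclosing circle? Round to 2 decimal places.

Side lengths²: PQ² = 53, PR² = 40, QR² = 17.
Since PQ² = 53 < 40 + 17 = 57, the triangle is acute, so the smallest enclosing circle is the circumcircle.
Circumcentre = (97/26, -37/26), r² = 4505/338.
Diameter = 2r = 2√(4505/338) ≈ 7.30.

7.30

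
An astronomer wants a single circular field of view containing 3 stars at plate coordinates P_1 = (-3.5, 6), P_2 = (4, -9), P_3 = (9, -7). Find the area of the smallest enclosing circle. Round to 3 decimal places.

255.451

Side lengths²: P_1P_2² = 281.25, P_1P_3² = 325.25, P_2P_3² = 29.
Since P_1P_3² = 325.25 ≥ 281.25 + 29 = 310.25, the angle opposite P_1P_3 is not acute, so the smallest enclosing circle has P_1P_3 as diameter.
Centre = midpoint of P_1P_3 = (2.75, -0.5), r² = 325.25/4 = 81.3125.
Area = π·r² = π·81.3125 ≈ 255.451.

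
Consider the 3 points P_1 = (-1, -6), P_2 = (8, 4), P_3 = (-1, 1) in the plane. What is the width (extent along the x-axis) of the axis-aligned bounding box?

max x = 8, min x = -1, so width = 9.

9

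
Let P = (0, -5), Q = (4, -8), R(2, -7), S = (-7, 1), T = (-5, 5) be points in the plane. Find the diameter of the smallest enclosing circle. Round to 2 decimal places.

15.81

By Welzl's lemma the MEC is supported by two points (diametrically opposite) or three points (on a circumcircle).
The farthest pair is Q–T with squared distance 250. The circle on this segment as diameter has centre (-0.5, -1.5) and r² = 250/4 = 62.5.
Check P: distance² to centre = 12.5 ≤ 62.5, so it lies inside.
All remaining points lie in this disk, and no smaller disk contains both endpoints, so this is the minimum enclosing circle.
Diameter = 2r = 2√(62.5) ≈ 15.81.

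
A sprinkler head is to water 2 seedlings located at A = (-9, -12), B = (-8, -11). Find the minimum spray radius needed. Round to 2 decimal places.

The smallest circle enclosing two points has them as diameter endpoints.
Centre = midpoint = (-8.5, -11.5); r² = |AB|²/4 = 2/4 = 0.5.
r = √(0.5) ≈ 0.71.

0.71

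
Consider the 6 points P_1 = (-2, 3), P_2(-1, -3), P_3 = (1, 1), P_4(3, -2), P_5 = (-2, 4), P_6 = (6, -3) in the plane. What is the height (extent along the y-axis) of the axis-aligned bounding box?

max y = 4, min y = -3, so height = 7.

7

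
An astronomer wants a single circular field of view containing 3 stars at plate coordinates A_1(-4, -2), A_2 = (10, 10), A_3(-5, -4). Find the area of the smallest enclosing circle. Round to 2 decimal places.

Side lengths²: A_1A_2² = 340, A_1A_3² = 5, A_2A_3² = 421.
Since A_2A_3² = 421 ≥ 340 + 5 = 345, the angle opposite A_2A_3 is not acute, so the smallest enclosing circle has A_2A_3 as diameter.
Centre = midpoint of A_2A_3 = (2.5, 3), r² = 421/4 = 105.25.
Area = π·r² = π·105.25 ≈ 330.65.

330.65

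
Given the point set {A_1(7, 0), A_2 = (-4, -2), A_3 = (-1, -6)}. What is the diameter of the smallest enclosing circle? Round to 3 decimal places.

11.180

Side lengths²: A_1A_2² = 125, A_1A_3² = 100, A_2A_3² = 25.
Since A_1A_2² = 125 ≥ 100 + 25 = 125, the angle opposite A_1A_2 is not acute, so the smallest enclosing circle has A_1A_2 as diameter.
Centre = midpoint of A_1A_2 = (1.5, -1), r² = 125/4 = 31.25.
Diameter = 2r = 2√(31.25) ≈ 11.180.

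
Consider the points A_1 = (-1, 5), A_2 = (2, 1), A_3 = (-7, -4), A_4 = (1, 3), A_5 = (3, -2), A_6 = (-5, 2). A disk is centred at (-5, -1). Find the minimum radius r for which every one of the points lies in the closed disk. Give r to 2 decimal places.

8.06

The required radius is the distance from (-5, -1) to the farthest point.
Squared distances: 52, 53, 13, 52, 65, 9.
Maximum is 65, attained at A_5.
r = √65 ≈ 8.06.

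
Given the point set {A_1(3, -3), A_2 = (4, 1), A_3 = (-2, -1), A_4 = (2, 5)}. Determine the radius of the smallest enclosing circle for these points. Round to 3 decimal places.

4.119

The minimum enclosing circle of a finite set is fixed by two of the points (as a diameter) or three (as a circumcircle).
The minimum enclosing circle is determined by three boundary points: A_1, A_3, A_4.
Their circumcentre is (63/38, 17/19) with r² = 24505/1444.
The farthest remaining point A_2 is at distance² 7937/1444 ≤ 24505/1444.
r = √(24505/1444) ≈ 4.119.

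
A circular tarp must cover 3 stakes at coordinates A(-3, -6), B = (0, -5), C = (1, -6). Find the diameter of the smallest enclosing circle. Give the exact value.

Side lengths²: AB² = 10, AC² = 16, BC² = 2.
Since AC² = 16 ≥ 10 + 2 = 12, the angle opposite AC is not acute, so the smallest enclosing circle has AC as diameter.
Centre = midpoint of AC = (-1, -6), r² = 16/4 = 4.
Diameter = 2r = 2√4 = 4.

4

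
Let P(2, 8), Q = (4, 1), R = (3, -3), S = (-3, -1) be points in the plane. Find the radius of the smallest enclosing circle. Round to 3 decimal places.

A smallest enclosing disk is always determined by at most three of the input points on its boundary.
The minimum enclosing circle is determined by three boundary points: P, R, S.
Their circumcentre is (1.46875, 2.40625) with r² = 31.572265625.
The farthest remaining point Q is at distance² 8.384765625 ≤ 31.572265625.
r = √(31.572265625) ≈ 5.619.

5.619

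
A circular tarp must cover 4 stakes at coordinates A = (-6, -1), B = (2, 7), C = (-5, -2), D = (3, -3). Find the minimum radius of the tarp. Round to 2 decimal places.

The minimum enclosing circle of a finite set is fixed by two of the points (as a diameter) or three (as a circumcircle).
The minimum enclosing circle is determined by three boundary points: A, B, D.
Their circumcentre is (-15/22, 37/22) with r² = 8585/242.
The farthest remaining point C is at distance² 7793/242 ≤ 8585/242.
r = √(8585/242) ≈ 5.96.

5.96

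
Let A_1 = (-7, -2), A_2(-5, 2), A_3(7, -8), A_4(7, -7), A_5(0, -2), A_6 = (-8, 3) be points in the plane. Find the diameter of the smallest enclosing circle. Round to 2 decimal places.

18.60

The minimum enclosing circle of a finite set is fixed by two of the points (as a diameter) or three (as a circumcircle).
The farthest pair is A_3–A_6 with squared distance 346. The circle on this segment as diameter has centre (-0.5, -2.5) and r² = 346/4 = 86.5.
Check A_1: distance² to centre = 42.5 ≤ 86.5, so it lies inside.
All remaining points lie in this disk, and no smaller disk contains both endpoints, so this is the minimum enclosing circle.
Diameter = 2r = 2√(86.5) ≈ 18.60.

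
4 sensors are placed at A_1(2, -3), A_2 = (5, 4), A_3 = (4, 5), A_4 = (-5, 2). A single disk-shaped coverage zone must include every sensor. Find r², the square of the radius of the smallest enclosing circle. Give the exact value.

27.244140625

A smallest enclosing disk is always determined by at most three of the input points on its boundary.
The minimum enclosing circle is determined by three boundary points: A_1, A_2, A_4.
Their circumcentre is (0.21875, 1.90625) with r² = 27.244140625.
The farthest remaining point A_3 is at distance² 23.869140625 ≤ 27.244140625.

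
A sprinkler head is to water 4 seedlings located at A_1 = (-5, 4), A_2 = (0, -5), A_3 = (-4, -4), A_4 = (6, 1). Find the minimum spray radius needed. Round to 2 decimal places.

6.05

The minimum enclosing circle is determined by three boundary points: A_1, A_3, A_4.
Their circumcentre is (-1/34, 19/34) with r² = 21125/578.
The farthest remaining point A_2 is at distance² 17861/578 ≤ 21125/578.
r = √(21125/578) ≈ 6.05.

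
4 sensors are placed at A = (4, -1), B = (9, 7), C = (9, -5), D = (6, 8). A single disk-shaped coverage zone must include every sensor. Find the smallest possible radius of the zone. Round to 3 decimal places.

The farthest pair is C–D with squared distance 178. The circle on this segment as diameter has centre (7.5, 1.5) and r² = 178/4 = 44.5.
Check A: distance² to centre = 18.5 ≤ 44.5, so it lies inside.
All remaining points lie in this disk, and no smaller disk contains both endpoints, so this is the minimum enclosing circle.
r = √(44.5) ≈ 6.671.

6.671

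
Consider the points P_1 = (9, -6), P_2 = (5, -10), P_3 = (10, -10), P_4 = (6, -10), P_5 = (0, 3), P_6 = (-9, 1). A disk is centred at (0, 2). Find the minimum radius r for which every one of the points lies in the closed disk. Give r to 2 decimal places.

The required radius is the distance from (0, 2) to the farthest point.
Squared distances: 145, 169, 244, 180, 1, 82.
Maximum is 244, attained at P_3.
r = √244 ≈ 15.62.

15.62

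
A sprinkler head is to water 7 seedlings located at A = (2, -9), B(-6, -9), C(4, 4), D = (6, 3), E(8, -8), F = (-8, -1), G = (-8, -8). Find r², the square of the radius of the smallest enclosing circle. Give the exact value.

The minimum enclosing circle is determined by three boundary points: D, E, G.
Their circumcentre is (0, -83/22) with r² = 39625/484.
The farthest remaining point C is at distance² 36985/484 ≤ 39625/484.

39625/484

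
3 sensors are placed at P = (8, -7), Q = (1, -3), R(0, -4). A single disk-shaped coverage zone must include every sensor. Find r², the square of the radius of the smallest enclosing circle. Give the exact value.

Side lengths²: PQ² = 65, PR² = 73, QR² = 2.
Since PR² = 73 ≥ 65 + 2 = 67, the angle opposite PR is not acute, so the smallest enclosing circle has PR as diameter.
Centre = midpoint of PR = (4, -5.5), r² = 73/4 = 18.25.

18.25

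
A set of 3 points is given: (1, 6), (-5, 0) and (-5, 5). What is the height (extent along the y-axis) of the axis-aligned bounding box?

6

max y = 6, min y = 0, so height = 6.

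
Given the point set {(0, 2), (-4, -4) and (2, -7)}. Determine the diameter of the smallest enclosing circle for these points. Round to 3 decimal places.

Call the three points A, B, C in the order given.
Side lengths²: AB² = 52, AC² = 85, BC² = 45.
Since AC² = 85 < 52 + 45 = 97, the triangle is acute, so the smallest enclosing circle is the circumcircle.
Circumcentre = (0.4375, -2.625), r² = 21.58203125.
Diameter = 2r = 2√(21.58203125) ≈ 9.291.

9.291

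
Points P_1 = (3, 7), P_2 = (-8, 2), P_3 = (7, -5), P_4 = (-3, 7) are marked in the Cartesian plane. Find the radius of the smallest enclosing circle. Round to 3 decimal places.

8.322

The minimum enclosing circle is determined by three boundary points: P_1, P_2, P_3.
Their circumcentre is (-5/38, -27/38) with r² = 50005/722.
The farthest remaining point P_4 is at distance² 48865/722 ≤ 50005/722.
r = √(50005/722) ≈ 8.322.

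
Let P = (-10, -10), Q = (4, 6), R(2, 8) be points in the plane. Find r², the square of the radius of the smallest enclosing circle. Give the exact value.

Side lengths²: PQ² = 452, PR² = 468, QR² = 8.
Since PR² = 468 ≥ 452 + 8 = 460, the angle opposite PR is not acute, so the smallest enclosing circle has PR as diameter.
Centre = midpoint of PR = (-4, -1), r² = 468/4 = 117.

117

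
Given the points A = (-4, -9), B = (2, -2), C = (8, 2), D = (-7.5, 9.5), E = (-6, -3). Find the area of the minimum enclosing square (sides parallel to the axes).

342.25

The bounding box has width 15.5 and height 18.5.
An axis-aligned square enclosing the set must have side ≥ max(width, height).
So the minimum side is max(15.5, 18.5) = 18.5.
Area = 18.5² = 342.25.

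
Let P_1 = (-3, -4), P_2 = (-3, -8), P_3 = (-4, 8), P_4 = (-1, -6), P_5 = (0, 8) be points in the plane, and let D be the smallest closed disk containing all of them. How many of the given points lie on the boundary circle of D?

The minimum enclosing circle of a finite set is fixed by two of the points (as a diameter) or three (as a circumcircle).
The minimum enclosing circle is determined by three boundary points: P_2, P_3, P_5.
Their circumcentre is (-2, 0.09375) with r² = 66.5087890625.
The farthest remaining point P_4 is at distance² 38.1337890625 ≤ 66.5087890625.
The points at distance exactly r from the centre are P_2, P_3, P_5 — 3 points.

3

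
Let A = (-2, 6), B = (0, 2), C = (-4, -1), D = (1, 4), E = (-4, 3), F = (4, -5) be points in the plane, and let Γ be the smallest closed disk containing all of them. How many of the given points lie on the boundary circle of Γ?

2

The farthest pair is A–F with squared distance 157. The circle on this segment as diameter has centre (1, 0.5) and r² = 157/4 = 39.25.
Check B: distance² to centre = 3.25 ≤ 39.25, so it lies inside.
All remaining points lie in this disk, and no smaller disk contains both endpoints, so this is the minimum enclosing circle.
The points at distance exactly r from the centre are A, F — 2 points.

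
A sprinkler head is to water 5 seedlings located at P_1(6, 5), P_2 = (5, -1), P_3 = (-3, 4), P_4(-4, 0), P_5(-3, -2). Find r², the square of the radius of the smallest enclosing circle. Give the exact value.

By Welzl's lemma the MEC is supported by two points (diametrically opposite) or three points (on a circumcircle).
The farthest pair is P_1–P_5 with squared distance 130. The circle on this segment as diameter has centre (1.5, 1.5) and r² = 130/4 = 32.5.
Check P_2: distance² to centre = 18.5 ≤ 32.5, so it lies inside.
All remaining points lie in this disk, and no smaller disk contains both endpoints, so this is the minimum enclosing circle.

32.5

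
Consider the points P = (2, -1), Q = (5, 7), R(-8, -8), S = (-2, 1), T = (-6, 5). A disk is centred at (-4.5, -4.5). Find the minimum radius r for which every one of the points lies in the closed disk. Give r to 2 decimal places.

14.92

The required radius is the distance from (-4.5, -4.5) to the farthest point.
Squared distances: 54.5, 222.5, 24.5, 36.5, 92.5.
Maximum is 222.5, attained at Q.
r = √(222.5) ≈ 14.92.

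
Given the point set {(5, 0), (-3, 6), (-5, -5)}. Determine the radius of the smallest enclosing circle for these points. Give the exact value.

6.25

Call the three points A, B, C in the order given.
Side lengths²: AB² = 100, AC² = 125, BC² = 125.
Since BC² = 125 < 125 + 100 = 225, the triangle is acute, so the smallest enclosing circle is the circumcircle.
Circumcentre = (-1.25, 0), r² = 39.0625.
r = √(39.0625) = 6.25.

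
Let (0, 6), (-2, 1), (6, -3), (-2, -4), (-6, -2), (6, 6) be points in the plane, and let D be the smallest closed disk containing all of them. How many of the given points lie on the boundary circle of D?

3

A smallest enclosing disk is always determined by at most three of the input points on its boundary.
The minimum enclosing circle is determined by three boundary points: (6, -3), (-6, -2), (6, 6).
Their circumcentre is (1/3, 1.5) with r² = 1885/36.
The farthest remaining point (-2, -4) is at distance² 1285/36 ≤ 1885/36.
The points at distance exactly r from the centre are (6, -3), (-6, -2), (6, 6) — 3 points.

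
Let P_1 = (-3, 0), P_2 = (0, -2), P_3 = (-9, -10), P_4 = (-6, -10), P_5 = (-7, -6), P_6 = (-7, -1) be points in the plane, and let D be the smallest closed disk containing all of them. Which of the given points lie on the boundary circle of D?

The minimum enclosing circle of a finite set is fixed by two of the points (as a diameter) or three (as a circumcircle).
The minimum enclosing circle is determined by three boundary points: P_1, P_2, P_3.
Their circumcentre is (-197/42, -81/14) with r² = 32045/882.
The farthest remaining point P_6 is at distance² 24905/882 ≤ 32045/882.
The points at distance exactly r from the centre are P_1, P_2, P_3 — 3 points.

P_1, P_2, P_3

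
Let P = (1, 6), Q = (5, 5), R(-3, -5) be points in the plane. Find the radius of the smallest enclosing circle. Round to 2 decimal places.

6.40

Side lengths²: PQ² = 17, PR² = 137, QR² = 164.
Since QR² = 164 ≥ 137 + 17 = 154, the angle opposite QR is not acute, so the smallest enclosing circle has QR as diameter.
Centre = midpoint of QR = (1, 0), r² = 164/4 = 41.
r = √41 ≈ 6.40.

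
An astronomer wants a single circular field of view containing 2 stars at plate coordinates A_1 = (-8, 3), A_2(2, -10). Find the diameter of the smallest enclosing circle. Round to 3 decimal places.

The smallest circle enclosing two points has them as diameter endpoints.
Centre = midpoint = (-3, -3.5); r² = |A_1A_2|²/4 = 269/4 = 67.25.
Diameter = 2r = 2√(67.25) ≈ 16.401.

16.401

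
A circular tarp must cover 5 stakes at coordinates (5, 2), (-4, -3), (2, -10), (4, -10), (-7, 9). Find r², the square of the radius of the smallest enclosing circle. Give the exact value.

120.5

The farthest pair is (4, -10)–(-7, 9) with squared distance 482. The circle on this segment as diameter has centre (-1.5, -0.5) and r² = 482/4 = 120.5.
Check (5, 2): distance² to centre = 48.5 ≤ 120.5, so it lies inside.
All remaining points lie in this disk, and no smaller disk contains both endpoints, so this is the minimum enclosing circle.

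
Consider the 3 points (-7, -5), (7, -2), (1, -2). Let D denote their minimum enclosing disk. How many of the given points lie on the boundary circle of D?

2

Call the three points A, B, C in the order given.
Side lengths²: AB² = 205, AC² = 73, BC² = 36.
Since AB² = 205 ≥ 73 + 36 = 109, the angle opposite AB is not acute, so the smallest enclosing circle has AB as diameter.
Centre = midpoint of AB = (0, -3.5), r² = 205/4 = 51.25.
The points at distance exactly r from the centre are (-7, -5), (7, -2) — 2 points.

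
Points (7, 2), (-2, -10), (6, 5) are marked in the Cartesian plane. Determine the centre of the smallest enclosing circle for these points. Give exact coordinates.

Call the three points A, B, C in the order given.
Side lengths²: AB² = 225, AC² = 10, BC² = 289.
Since BC² = 289 ≥ 225 + 10 = 235, the angle opposite BC is not acute, so the smallest enclosing circle has BC as diameter.
Centre = midpoint of BC = (2, -2.5), r² = 289/4 = 72.25.
Centre = (2, -2.5).

(2, -2.5)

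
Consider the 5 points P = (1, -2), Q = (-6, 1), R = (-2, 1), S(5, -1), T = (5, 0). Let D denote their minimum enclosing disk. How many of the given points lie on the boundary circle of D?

2

The farthest pair is Q–S with squared distance 125. The circle on this segment as diameter has centre (-0.5, 0) and r² = 125/4 = 31.25.
Check P: distance² to centre = 6.25 ≤ 31.25, so it lies inside.
All remaining points lie in this disk, and no smaller disk contains both endpoints, so this is the minimum enclosing circle.
The points at distance exactly r from the centre are Q, S — 2 points.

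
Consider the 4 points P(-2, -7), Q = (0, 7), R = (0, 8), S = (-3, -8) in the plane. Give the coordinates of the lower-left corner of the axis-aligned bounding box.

x-range [-3, 0], y-range [-8, 8].
The lower-left corner is (-3, -8).

(-3, -8)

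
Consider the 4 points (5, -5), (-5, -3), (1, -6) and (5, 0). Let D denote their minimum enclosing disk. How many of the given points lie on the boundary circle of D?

By Welzl's lemma the MEC is supported by two points (diametrically opposite) or three points (on a circumcircle).
The minimum enclosing circle is determined by three boundary points: (5, -5), (-5, -3), (5, 0).
Their circumcentre is (0.3, -2.5) with r² = 28.34.
The farthest remaining point (1, -6) is at distance² 12.74 ≤ 28.34.
The points at distance exactly r from the centre are (5, -5), (-5, -3), (5, 0) — 3 points.

3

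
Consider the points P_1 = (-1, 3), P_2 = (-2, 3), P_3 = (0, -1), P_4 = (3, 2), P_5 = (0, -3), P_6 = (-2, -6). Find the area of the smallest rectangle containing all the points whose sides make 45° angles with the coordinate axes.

In coordinates u = x + y, v = x − y the rectangle is axis-aligned; the map (x,y)→(u,v) scales areas by 2.
u-values: 2, 1, -1, 5, -3, -8; range = 5 − (-8) = 13.
v-values: -4, -5, 1, 1, 3, 4; range = 4 − (-5) = 9.
Area = (13 × 9) / 2 = 58.5.

58.5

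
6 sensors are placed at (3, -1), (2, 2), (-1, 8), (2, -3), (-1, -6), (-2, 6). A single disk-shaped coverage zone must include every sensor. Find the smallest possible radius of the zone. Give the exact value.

7

The farthest pair is (-1, 8)–(-1, -6) with squared distance 196. The circle on this segment as diameter has centre (-1, 1) and r² = 196/4 = 49.
Check (3, -1): distance² to centre = 20 ≤ 49, so it lies inside.
All remaining points lie in this disk, and no smaller disk contains both endpoints, so this is the minimum enclosing circle.
r = √49 = 7.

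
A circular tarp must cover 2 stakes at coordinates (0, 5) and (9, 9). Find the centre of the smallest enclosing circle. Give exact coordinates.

(4.5, 7)

The smallest circle enclosing two points has them as diameter endpoints.
Centre = midpoint = (4.5, 7); r² = |(0, 5)−(9, 9)|²/4 = 97/4 = 24.25.
Centre = (4.5, 7).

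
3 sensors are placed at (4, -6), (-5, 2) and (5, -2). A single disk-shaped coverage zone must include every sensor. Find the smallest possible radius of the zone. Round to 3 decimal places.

6.021

Call the three points A, B, C in the order given.
Side lengths²: AB² = 145, AC² = 17, BC² = 116.
Since AB² = 145 ≥ 116 + 17 = 133, the angle opposite AB is not acute, so the smallest enclosing circle has AB as diameter.
Centre = midpoint of AB = (-0.5, -2), r² = 145/4 = 36.25.
r = √(36.25) ≈ 6.021.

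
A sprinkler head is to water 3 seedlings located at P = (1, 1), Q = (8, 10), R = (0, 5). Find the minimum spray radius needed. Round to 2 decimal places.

5.70

Side lengths²: PQ² = 130, PR² = 17, QR² = 89.
Since PQ² = 130 ≥ 89 + 17 = 106, the angle opposite PQ is not acute, so the smallest enclosing circle has PQ as diameter.
Centre = midpoint of PQ = (4.5, 5.5), r² = 130/4 = 32.5.
r = √(32.5) ≈ 5.70.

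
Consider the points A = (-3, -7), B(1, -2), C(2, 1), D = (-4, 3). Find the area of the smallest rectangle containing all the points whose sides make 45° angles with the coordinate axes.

71.5

In coordinates u = x + y, v = x − y the rectangle is axis-aligned; the map (x,y)→(u,v) scales areas by 2.
u-values: -10, -1, 3, -1; range = 3 − (-10) = 13.
v-values: 4, 3, 1, -7; range = 4 − (-7) = 11.
Area = (13 × 11) / 2 = 71.5.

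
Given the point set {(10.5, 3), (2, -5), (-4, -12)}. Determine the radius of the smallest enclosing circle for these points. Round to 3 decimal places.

Call the three points A, B, C in the order given.
Side lengths²: AB² = 136.25, AC² = 435.25, BC² = 85.
Since AC² = 435.25 ≥ 136.25 + 85 = 221.25, the angle opposite AC is not acute, so the smallest enclosing circle has AC as diameter.
Centre = midpoint of AC = (3.25, -4.5), r² = 435.25/4 = 108.8125.
r = √(108.8125) ≈ 10.431.

10.431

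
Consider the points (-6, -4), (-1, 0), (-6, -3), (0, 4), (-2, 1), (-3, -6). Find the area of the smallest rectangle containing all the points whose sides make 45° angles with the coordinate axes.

In coordinates u = x + y, v = x − y the rectangle is axis-aligned; the map (x,y)→(u,v) scales areas by 2.
u-values: -10, -1, -9, 4, -1, -9; range = 4 − (-10) = 14.
v-values: -2, -1, -3, -4, -3, 3; range = 3 − (-4) = 7.
Area = (14 × 7) / 2 = 49.

49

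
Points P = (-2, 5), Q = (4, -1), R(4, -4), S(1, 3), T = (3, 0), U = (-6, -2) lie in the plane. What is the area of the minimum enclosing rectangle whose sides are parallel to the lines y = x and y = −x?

90

In coordinates u = x + y, v = x − y the rectangle is axis-aligned; the map (x,y)→(u,v) scales areas by 2.
u-values: 3, 3, 0, 4, 3, -8; range = 4 − (-8) = 12.
v-values: -7, 5, 8, -2, 3, -4; range = 8 − (-7) = 15.
Area = (12 × 15) / 2 = 90.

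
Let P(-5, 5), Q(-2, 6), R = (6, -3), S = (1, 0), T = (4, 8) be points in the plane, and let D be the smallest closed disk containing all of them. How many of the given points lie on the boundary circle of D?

A smallest enclosing disk is always determined by at most three of the input points on its boundary.
The minimum enclosing circle is determined by three boundary points: P, R, T.
Their circumcentre is (15/14, 25/14) with r² = 4625/98.
The farthest remaining point Q is at distance² 2665/98 ≤ 4625/98.
The points at distance exactly r from the centre are P, R, T — 3 points.

3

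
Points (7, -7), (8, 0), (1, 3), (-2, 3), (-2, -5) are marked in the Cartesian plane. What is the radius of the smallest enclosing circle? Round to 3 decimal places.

A smallest enclosing disk is always determined by at most three of the input points on its boundary.
The farthest pair is (7, -7)–(-2, 3) with squared distance 181. The circle on this segment as diameter has centre (2.5, -2) and r² = 181/4 = 45.25.
Check (8, 0): distance² to centre = 34.25 ≤ 45.25, so it lies inside.
All remaining points lie in this disk, and no smaller disk contains both endpoints, so this is the minimum enclosing circle.
r = √(45.25) ≈ 6.727.

6.727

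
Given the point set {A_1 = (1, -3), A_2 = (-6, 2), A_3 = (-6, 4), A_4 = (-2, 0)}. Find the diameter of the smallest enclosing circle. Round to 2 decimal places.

The minimum enclosing circle of a finite set is fixed by two of the points (as a diameter) or three (as a circumcircle).
The farthest pair is A_1–A_3 with squared distance 98. The circle on this segment as diameter has centre (-2.5, 0.5) and r² = 98/4 = 24.5.
Check A_2: distance² to centre = 14.5 ≤ 24.5, so it lies inside.
All remaining points lie in this disk, and no smaller disk contains both endpoints, so this is the minimum enclosing circle.
Diameter = 2r = 2√(24.5) ≈ 9.90.

9.90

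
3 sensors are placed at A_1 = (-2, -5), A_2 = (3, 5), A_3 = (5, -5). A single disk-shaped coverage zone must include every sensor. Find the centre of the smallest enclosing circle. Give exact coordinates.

Side lengths²: A_1A_2² = 125, A_1A_3² = 49, A_2A_3² = 104.
Since A_1A_2² = 125 < 104 + 49 = 153, the triangle is acute, so the smallest enclosing circle is the circumcircle.
Circumcentre = (1.5, -0.5), r² = 32.5.
Centre = (1.5, -0.5).

(1.5, -0.5)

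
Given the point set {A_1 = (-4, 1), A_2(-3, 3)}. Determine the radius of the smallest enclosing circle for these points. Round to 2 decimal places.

The smallest circle enclosing two points has them as diameter endpoints.
Centre = midpoint = (-3.5, 2); r² = |A_1A_2|²/4 = 5/4 = 1.25.
r = √(1.25) ≈ 1.12.

1.12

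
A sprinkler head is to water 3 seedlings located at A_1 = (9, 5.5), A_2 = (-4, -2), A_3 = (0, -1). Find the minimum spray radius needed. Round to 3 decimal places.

7.504

Side lengths²: A_1A_2² = 225.25, A_1A_3² = 123.25, A_2A_3² = 17.
Since A_1A_2² = 225.25 ≥ 123.25 + 17 = 140.25, the angle opposite A_1A_2 is not acute, so the smallest enclosing circle has A_1A_2 as diameter.
Centre = midpoint of A_1A_2 = (2.5, 1.75), r² = 225.25/4 = 56.3125.
r = √(56.3125) ≈ 7.504.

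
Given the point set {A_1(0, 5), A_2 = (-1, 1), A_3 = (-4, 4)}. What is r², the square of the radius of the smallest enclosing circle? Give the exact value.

5.78

Side lengths²: A_1A_2² = 17, A_1A_3² = 17, A_2A_3² = 18.
Since A_2A_3² = 18 < 17 + 17 = 34, the triangle is acute, so the smallest enclosing circle is the circumcircle.
Circumcentre = (-1.7, 3.3), r² = 5.78.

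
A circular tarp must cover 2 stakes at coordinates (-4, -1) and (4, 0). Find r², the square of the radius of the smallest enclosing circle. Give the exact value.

The smallest circle enclosing two points has them as diameter endpoints.
Centre = midpoint = (0, -0.5); r² = |(-4, -1)−(4, 0)|²/4 = 65/4 = 16.25.

16.25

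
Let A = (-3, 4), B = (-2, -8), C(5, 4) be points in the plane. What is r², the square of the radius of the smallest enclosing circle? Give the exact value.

Side lengths²: AB² = 145, AC² = 64, BC² = 193.
Since BC² = 193 < 145 + 64 = 209, the triangle is acute, so the smallest enclosing circle is the circumcircle.
Circumcentre = (1, -41/24), r² = 27985/576.

27985/576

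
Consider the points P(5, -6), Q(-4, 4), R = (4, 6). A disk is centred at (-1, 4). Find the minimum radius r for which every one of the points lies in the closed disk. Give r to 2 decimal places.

11.66

The required radius is the distance from (-1, 4) to the farthest point.
Squared distances: 136, 9, 29.
Maximum is 136, attained at P.
r = √136 ≈ 11.66.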